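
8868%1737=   183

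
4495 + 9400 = 13895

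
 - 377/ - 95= 377/95 = 3.97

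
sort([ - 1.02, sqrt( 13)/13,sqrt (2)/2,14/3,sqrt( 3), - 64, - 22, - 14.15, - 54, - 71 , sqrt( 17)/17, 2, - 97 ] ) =[ - 97, - 71,-64, - 54, -22,  -  14.15  , - 1.02,sqrt(17)/17, sqrt(13 ) /13,sqrt(  2 )/2,sqrt( 3 ),2, 14/3]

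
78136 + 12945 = 91081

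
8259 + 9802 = 18061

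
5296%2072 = 1152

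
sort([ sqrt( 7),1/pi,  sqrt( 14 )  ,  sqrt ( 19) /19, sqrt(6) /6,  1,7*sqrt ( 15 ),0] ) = [0,sqrt (19)/19,1/pi,sqrt(6)/6 , 1,sqrt(7), sqrt(14),7*sqrt( 15) ]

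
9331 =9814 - 483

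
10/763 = 10/763 = 0.01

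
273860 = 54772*5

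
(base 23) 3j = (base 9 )107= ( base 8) 130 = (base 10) 88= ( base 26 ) 3a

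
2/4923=2/4923= 0.00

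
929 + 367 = 1296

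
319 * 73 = 23287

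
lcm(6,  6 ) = 6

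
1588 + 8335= 9923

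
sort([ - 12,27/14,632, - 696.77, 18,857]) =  [ - 696.77, - 12,27/14,18,632,  857 ] 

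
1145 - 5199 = - 4054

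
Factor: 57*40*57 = 129960 = 2^3*3^2 * 5^1*19^2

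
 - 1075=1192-2267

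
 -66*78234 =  - 5163444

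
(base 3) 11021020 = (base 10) 3111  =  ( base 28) 3r3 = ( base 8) 6047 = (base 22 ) 699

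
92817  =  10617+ 82200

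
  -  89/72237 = - 89/72237  =  - 0.00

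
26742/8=13371/4 = 3342.75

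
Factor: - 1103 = -1103^1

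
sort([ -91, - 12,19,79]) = [  -  91, - 12 , 19,79 ]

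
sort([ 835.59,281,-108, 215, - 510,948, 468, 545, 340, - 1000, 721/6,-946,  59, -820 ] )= [ - 1000, - 946,-820, - 510 ,-108, 59 , 721/6,215, 281, 340, 468, 545, 835.59,948] 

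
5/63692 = 5/63692 = 0.00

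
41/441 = 41/441 = 0.09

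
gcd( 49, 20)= 1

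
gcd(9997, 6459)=1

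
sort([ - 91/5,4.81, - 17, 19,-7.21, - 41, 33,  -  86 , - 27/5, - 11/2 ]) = [ -86, - 41, - 91/5, - 17,-7.21,  -  11/2, - 27/5 , 4.81,19,33]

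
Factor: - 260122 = -2^1*83^1*1567^1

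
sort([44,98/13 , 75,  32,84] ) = [98/13, 32,44,75, 84]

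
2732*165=450780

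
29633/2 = 14816 + 1/2 = 14816.50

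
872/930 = 436/465 = 0.94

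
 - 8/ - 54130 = 4/27065 = 0.00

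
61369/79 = 776 +65/79 = 776.82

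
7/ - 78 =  - 1 + 71/78 = - 0.09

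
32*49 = 1568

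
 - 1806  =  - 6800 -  - 4994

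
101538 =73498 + 28040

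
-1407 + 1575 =168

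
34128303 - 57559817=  - 23431514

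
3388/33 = 102+2/3 = 102.67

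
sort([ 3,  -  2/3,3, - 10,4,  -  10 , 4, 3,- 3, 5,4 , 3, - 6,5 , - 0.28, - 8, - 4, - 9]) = [ - 10, - 10, - 9 ,-8,- 6,  -  4, - 3, - 2/3 , -0.28, 3 , 3, 3,3,4,4 , 4, 5, 5] 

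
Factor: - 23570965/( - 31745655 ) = 3^( - 3)*11^1*113^(-1)*2081^( - 1)*428563^1 = 4714193/6349131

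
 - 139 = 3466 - 3605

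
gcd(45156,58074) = 6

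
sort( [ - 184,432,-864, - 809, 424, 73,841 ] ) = [ - 864, - 809, - 184,73,424, 432, 841]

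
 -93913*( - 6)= 563478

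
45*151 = 6795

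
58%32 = 26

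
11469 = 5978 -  - 5491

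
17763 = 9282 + 8481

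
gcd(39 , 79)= 1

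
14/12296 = 7/6148 = 0.00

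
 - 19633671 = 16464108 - 36097779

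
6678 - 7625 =  -  947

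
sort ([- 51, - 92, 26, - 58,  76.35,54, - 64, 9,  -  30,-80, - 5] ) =[ - 92, - 80, -64, - 58, - 51, - 30, - 5, 9, 26 , 54, 76.35 ] 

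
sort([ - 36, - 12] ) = [-36 , - 12 ] 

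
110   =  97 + 13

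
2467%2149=318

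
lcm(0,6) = 0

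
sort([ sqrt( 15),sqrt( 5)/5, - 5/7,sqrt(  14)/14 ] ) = [ - 5/7,sqrt( 14)/14,  sqrt( 5)/5 , sqrt(15)]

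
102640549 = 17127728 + 85512821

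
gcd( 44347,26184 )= 1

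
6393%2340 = 1713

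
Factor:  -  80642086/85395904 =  - 2^(  -  5)*7^1*11^(  -  1)*101^ ( - 1)*1171^1*1201^( - 1) * 4919^1 = - 40321043/42697952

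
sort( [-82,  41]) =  [-82, 41] 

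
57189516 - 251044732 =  - 193855216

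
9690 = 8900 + 790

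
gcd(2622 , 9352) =2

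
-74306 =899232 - 973538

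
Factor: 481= 13^1*37^1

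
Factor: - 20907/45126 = -101/218 = - 2^(-1 )*101^1*109^ ( - 1)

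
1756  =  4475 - 2719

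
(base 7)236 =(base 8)175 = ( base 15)85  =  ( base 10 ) 125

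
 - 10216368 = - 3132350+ - 7084018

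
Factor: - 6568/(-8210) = 2^2 * 5^ ( - 1 ) =4/5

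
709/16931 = 709/16931 = 0.04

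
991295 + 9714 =1001009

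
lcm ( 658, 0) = 0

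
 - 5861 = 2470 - 8331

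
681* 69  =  46989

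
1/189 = 1/189 = 0.01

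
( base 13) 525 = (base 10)876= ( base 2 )1101101100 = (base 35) P1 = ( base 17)309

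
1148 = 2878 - 1730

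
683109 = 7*97587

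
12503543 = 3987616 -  - 8515927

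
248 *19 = 4712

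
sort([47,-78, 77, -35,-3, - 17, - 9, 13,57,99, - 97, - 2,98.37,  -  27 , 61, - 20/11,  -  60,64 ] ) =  [ - 97, - 78,  -  60,  -  35,-27, - 17,- 9, - 3, - 2, - 20/11,13,47, 57,61, 64,77 , 98.37,99 ] 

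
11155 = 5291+5864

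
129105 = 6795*19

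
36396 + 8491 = 44887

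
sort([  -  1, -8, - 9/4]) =[ - 8, - 9/4 , - 1] 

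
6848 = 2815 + 4033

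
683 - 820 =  - 137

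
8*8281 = 66248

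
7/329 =1/47 = 0.02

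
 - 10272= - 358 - 9914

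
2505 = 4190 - 1685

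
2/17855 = 2/17855 = 0.00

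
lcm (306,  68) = 612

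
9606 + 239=9845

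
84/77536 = 21/19384 = 0.00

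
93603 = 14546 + 79057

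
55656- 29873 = 25783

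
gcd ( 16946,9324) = 74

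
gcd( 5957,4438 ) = 7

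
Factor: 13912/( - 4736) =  - 47/16=- 2^( - 4)*47^1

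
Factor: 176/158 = 2^3*11^1*79^( - 1) = 88/79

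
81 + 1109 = 1190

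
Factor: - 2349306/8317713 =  - 2^1*3^1 * 130517^1*2772571^(-1 ) = - 783102/2772571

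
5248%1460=868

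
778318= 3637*214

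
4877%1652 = 1573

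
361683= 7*51669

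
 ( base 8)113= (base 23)36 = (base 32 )2B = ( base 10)75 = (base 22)39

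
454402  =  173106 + 281296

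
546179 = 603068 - 56889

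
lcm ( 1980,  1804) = 81180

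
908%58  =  38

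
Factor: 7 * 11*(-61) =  - 7^1*11^1 * 61^1=-  4697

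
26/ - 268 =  - 1 + 121/134=- 0.10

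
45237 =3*15079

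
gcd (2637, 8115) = 3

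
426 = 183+243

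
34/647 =34/647 = 0.05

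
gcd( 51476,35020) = 68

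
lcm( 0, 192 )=0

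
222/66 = 3 + 4/11 = 3.36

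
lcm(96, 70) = 3360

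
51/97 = 51/97  =  0.53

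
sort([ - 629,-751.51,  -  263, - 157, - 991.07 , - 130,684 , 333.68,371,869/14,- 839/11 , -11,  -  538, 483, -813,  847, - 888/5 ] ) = [ - 991.07, -813, - 751.51, - 629, - 538, - 263, - 888/5, - 157, - 130, - 839/11, - 11,869/14,333.68,371,483, 684,847]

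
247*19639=4850833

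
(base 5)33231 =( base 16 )90c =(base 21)556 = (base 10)2316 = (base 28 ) 2qk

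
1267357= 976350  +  291007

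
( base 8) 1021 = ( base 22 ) 121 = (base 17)1E2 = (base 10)529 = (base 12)381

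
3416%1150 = 1116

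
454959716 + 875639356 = 1330599072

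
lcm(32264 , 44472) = 1645464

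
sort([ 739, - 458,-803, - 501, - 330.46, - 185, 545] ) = [ - 803, - 501, - 458, - 330.46, - 185 , 545, 739 ]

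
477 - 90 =387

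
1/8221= 1/8221  =  0.00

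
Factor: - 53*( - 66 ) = 2^1 * 3^1*11^1* 53^1 = 3498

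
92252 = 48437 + 43815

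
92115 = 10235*9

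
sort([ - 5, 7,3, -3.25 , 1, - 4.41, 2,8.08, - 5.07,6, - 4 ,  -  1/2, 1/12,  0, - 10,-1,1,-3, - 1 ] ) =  [ - 10, - 5.07, - 5 , - 4.41, - 4, - 3.25, - 3, - 1, - 1, - 1/2, 0, 1/12,1,1,  2, 3,  6, 7, 8.08]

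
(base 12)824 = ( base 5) 14210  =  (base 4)102130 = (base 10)1180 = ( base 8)2234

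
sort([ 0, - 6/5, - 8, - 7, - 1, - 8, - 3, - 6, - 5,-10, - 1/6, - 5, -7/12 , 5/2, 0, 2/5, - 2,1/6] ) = [ - 10, -8,  -  8 , - 7, - 6,-5, - 5,  -  3, - 2, - 6/5, - 1, - 7/12, - 1/6, 0, 0, 1/6, 2/5,5/2]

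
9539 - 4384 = 5155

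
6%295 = 6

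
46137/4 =11534  +  1/4= 11534.25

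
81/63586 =81/63586 = 0.00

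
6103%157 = 137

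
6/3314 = 3/1657 = 0.00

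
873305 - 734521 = 138784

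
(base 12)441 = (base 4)21301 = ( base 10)625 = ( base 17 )22d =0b1001110001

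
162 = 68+94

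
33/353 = 33/353 = 0.09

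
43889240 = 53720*817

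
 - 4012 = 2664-6676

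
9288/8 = 1161 = 1161.00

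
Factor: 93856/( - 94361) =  - 2^5*7^1*127^( - 1)*419^1 * 743^( - 1 ) 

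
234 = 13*18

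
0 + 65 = 65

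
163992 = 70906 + 93086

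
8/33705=8/33705 = 0.00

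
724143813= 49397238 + 674746575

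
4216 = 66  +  4150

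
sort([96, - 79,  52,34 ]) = [ - 79,34,52,96 ] 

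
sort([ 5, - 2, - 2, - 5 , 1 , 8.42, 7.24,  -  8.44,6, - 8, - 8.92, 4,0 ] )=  [  -  8.92, - 8.44, - 8 ,-5, - 2 , - 2,0,1, 4, 5,  6 , 7.24,  8.42 ] 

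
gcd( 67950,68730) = 30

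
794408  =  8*99301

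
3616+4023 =7639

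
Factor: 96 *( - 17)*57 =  - 93024 = - 2^5*3^2* 17^1*19^1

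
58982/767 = 58982/767 = 76.90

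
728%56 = 0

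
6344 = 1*6344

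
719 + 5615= 6334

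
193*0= 0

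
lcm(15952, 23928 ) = 47856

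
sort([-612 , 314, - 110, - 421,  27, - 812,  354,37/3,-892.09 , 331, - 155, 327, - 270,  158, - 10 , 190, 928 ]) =[ - 892.09, - 812, - 612, - 421, - 270, - 155, - 110 , - 10,37/3,27,  158, 190 , 314, 327 , 331,354,928 ] 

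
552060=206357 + 345703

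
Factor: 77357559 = 3^1*43^1*521^1*1151^1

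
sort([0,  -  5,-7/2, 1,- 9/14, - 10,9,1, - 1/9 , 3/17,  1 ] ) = [-10,-5, - 7/2 , - 9/14, - 1/9, 0,3/17,1,1 , 1,9 ] 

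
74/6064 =37/3032=0.01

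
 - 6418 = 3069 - 9487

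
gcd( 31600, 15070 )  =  10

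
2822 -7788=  - 4966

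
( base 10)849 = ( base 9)1143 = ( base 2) 1101010001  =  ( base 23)1dl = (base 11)702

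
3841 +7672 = 11513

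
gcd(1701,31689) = 63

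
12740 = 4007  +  8733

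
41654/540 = 77 + 37/270=77.14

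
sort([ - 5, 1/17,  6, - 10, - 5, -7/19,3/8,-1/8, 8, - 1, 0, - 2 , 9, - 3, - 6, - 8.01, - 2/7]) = [ - 10,-8.01, - 6, - 5, - 5, - 3, - 2, - 1, -7/19, - 2/7, - 1/8,0, 1/17,3/8, 6 , 8, 9 ] 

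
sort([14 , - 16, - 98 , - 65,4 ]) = [ - 98 , - 65, - 16,4, 14 ] 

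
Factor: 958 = 2^1*479^1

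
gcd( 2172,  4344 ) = 2172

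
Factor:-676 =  - 2^2*13^2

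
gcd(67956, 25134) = 6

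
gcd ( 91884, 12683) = 1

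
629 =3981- 3352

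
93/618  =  31/206= 0.15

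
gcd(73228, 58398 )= 2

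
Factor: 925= 5^2*37^1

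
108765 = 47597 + 61168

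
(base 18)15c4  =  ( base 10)7672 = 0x1DF8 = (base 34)6lm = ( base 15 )2417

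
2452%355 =322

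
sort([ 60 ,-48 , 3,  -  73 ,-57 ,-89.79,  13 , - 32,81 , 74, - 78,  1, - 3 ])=[ - 89.79, - 78, -73, - 57, - 48, - 32,  -  3, 1,  3 , 13,60 , 74,81]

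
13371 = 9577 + 3794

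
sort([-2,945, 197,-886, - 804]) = [ - 886, -804,  -  2, 197,  945 ] 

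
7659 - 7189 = 470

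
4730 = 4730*1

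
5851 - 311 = 5540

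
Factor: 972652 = 2^2 * 73^1*3331^1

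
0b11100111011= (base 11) 1433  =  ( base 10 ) 1851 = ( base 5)24401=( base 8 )3473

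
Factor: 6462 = 2^1*3^2*359^1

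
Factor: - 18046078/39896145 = -2^1*3^(  -  4)*5^(  -  1)*17^1*23^( - 1)*4283^( - 1)*530767^1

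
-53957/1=-53957 = -  53957.00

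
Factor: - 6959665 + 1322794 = - 3^5*23197^1 = -5636871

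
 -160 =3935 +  - 4095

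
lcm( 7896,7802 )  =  655368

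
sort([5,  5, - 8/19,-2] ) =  [ - 2 , - 8/19 , 5 , 5 ]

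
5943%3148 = 2795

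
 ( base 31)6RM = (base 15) 1e6a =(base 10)6625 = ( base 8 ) 14741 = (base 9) 10071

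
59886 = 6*9981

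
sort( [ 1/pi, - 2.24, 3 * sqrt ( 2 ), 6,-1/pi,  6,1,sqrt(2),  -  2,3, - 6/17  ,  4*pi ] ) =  [ - 2.24,-2, - 6/17, - 1/pi, 1/pi,  1, sqrt( 2 ),  3, 3*sqrt(2 ), 6, 6, 4*pi] 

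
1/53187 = 1/53187=0.00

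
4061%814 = 805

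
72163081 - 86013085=-13850004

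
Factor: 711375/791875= 813/905 = 3^1  *5^(-1)  *181^( - 1) * 271^1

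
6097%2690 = 717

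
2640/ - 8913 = -880/2971 = - 0.30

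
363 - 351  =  12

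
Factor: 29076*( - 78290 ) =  - 2^3 *3^1*5^1*2423^1 * 7829^1 = - 2276360040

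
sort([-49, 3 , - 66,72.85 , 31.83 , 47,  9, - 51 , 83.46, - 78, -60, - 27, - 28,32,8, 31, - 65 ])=[ - 78, - 66,- 65,  -  60,  -  51,  -  49, - 28, - 27, 3, 8,9,31,31.83,  32, 47,  72.85,83.46] 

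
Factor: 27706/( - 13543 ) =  - 2^1*7^1*29^( - 1)*467^( - 1 )*1979^1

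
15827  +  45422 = 61249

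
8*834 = 6672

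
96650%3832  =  850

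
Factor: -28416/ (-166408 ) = 2^5 * 3^1*11^ (-1)*31^ (-1 )*37^1 * 61^( - 1)=3552/20801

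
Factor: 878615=5^1*175723^1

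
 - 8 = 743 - 751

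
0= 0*684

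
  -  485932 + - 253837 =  - 739769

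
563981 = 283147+280834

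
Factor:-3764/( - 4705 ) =2^2*5^ ( - 1) = 4/5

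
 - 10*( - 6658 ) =66580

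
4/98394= 2/49197 = 0.00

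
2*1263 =2526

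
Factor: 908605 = 5^1*181721^1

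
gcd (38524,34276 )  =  4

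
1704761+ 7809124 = 9513885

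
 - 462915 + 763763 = 300848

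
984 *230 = 226320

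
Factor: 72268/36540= 3^ ( - 2 )* 5^( - 1)*89^1 = 89/45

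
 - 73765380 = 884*( - 83445) 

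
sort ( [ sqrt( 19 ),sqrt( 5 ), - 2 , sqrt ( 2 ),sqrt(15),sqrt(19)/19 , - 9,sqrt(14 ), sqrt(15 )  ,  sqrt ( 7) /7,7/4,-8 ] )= [ - 9,-8,  -  2,sqrt( 19) /19,sqrt( 7 ) /7,sqrt (2 ),7/4, sqrt( 5),sqrt ( 14), sqrt (15),  sqrt( 15 ) , sqrt (19 )]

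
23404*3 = 70212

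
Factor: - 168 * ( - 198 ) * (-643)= - 2^4 * 3^3 * 7^1 * 11^1 * 643^1= -21388752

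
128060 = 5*25612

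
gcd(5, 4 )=1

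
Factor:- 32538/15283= - 2^1*3^1 * 11^1*31^( - 1 )= - 66/31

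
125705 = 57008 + 68697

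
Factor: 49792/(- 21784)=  - 16/7=- 2^4*7^( - 1)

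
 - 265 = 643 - 908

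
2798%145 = 43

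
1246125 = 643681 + 602444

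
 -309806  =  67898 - 377704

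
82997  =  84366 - 1369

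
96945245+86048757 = 182994002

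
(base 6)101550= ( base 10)8202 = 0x200a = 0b10000000001010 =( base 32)80a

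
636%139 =80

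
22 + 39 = 61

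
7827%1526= 197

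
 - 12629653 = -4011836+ - 8617817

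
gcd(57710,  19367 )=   1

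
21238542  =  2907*7306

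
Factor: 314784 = 2^5*3^2*1093^1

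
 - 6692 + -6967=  - 13659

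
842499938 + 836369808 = 1678869746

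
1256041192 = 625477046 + 630564146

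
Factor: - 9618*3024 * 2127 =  - 61863437664=-2^5 *3^5*7^2*229^1*709^1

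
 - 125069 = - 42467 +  - 82602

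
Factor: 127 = 127^1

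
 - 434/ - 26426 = 217/13213 = 0.02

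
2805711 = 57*49223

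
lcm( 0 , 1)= 0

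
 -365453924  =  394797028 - 760250952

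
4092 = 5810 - 1718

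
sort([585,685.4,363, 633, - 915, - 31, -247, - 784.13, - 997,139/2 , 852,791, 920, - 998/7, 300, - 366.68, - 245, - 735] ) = [ - 997, - 915, - 784.13, - 735, - 366.68,-247,-245, - 998/7, - 31,  139/2, 300, 363,585, 633,  685.4, 791,852, 920] 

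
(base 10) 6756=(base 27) 976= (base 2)1101001100100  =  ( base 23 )chh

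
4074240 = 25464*160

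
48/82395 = 16/27465=0.00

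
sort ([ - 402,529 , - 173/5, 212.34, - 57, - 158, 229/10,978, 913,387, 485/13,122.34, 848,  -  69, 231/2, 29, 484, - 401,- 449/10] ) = [-402,  -  401, -158, - 69, -57,-449/10, - 173/5, 229/10, 29,485/13,  231/2, 122.34, 212.34,  387, 484, 529, 848 , 913, 978]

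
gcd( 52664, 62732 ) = 4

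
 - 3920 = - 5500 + 1580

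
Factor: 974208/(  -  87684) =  - 2^5*43^1*59^1 * 7307^( - 1) = - 81184/7307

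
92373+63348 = 155721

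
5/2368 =5/2368  =  0.00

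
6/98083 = 6/98083=0.00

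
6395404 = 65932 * 97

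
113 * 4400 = 497200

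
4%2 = 0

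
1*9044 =9044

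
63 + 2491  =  2554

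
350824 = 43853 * 8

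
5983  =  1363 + 4620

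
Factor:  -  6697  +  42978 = 36281= 7^1*71^1*73^1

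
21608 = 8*2701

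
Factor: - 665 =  - 5^1 * 7^1*19^1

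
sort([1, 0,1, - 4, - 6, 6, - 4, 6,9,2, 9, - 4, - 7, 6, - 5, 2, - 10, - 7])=[-10,  -  7,-7, - 6, - 5, - 4, - 4, - 4, 0, 1, 1, 2,2, 6, 6, 6,  9, 9]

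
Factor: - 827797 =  - 257^1*3221^1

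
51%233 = 51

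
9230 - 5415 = 3815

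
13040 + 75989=89029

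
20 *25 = 500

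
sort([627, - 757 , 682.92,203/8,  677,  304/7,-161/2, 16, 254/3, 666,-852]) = [-852, - 757, - 161/2, 16, 203/8, 304/7, 254/3,627, 666, 677, 682.92] 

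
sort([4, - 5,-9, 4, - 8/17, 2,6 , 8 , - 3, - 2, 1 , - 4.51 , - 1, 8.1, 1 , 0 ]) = [ -9, - 5, - 4.51, - 3,-2, -1, - 8/17, 0,  1, 1, 2,4,4, 6,8, 8.1 ] 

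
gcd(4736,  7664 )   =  16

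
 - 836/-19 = 44/1 =44.00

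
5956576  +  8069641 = 14026217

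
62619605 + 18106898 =80726503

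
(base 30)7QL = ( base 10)7101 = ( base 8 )15675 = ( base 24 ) C7L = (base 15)2186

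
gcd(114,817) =19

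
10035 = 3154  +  6881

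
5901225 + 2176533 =8077758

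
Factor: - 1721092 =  - 2^2*29^1*37^1*401^1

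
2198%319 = 284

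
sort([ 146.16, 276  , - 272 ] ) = [-272, 146.16 , 276] 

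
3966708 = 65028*61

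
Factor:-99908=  - 2^2*24977^1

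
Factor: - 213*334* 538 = -2^2*3^1*71^1 *167^1*269^1  =  -38274396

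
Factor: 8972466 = 2^1*3^1*43^1*83^1 * 419^1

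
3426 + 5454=8880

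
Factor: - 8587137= - 3^1*13^1*421^1*523^1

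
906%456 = 450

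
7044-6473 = 571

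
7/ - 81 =-1 + 74/81= -  0.09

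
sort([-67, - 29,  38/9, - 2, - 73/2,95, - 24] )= [ - 67, - 73/2, - 29, - 24, - 2,38/9,95] 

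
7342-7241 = 101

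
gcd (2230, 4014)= 446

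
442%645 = 442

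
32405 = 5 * 6481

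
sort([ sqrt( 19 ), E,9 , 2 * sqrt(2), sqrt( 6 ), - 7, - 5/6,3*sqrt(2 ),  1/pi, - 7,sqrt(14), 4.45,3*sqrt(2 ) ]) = [ -7, - 7, - 5/6 , 1/pi,sqrt(6 ),E , 2 *sqrt( 2),sqrt(14), 3*sqrt( 2 ),3*sqrt(2), sqrt(19 ), 4.45,9 ]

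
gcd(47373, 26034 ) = 3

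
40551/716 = 40551/716 = 56.64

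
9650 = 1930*5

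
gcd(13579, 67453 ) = 1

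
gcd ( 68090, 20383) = 11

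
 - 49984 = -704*71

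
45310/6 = 22655/3= 7551.67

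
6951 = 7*993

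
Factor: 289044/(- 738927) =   -  124/317=- 2^2*31^1*317^(-1 )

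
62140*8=497120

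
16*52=832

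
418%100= 18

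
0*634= 0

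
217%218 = 217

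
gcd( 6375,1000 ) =125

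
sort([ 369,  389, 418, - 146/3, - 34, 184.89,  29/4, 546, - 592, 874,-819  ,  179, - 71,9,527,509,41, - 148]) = [-819, - 592, - 148, - 71, - 146/3, - 34,29/4,  9,41,  179, 184.89,  369,  389 , 418, 509, 527, 546,874 ]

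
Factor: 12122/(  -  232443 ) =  - 2^1*3^( - 3) * 11^1*19^1 * 29^1*8609^(  -  1) 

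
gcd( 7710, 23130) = 7710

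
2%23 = 2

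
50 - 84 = -34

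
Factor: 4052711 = 13^1*311747^1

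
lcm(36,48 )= 144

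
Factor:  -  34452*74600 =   -  2570119200 = - 2^5*3^3*5^2*11^1*29^1 *373^1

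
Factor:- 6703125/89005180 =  - 2^( - 2 )*3^1 *5^5* 11^( - 1) * 13^1 * 36779^( - 1) = - 121875/1618276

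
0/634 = 0  =  0.00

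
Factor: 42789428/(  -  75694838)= - 21394714/37847419=- 2^1  *  11^1*71^1*83^( - 1 )  *13697^1 * 455993^( - 1)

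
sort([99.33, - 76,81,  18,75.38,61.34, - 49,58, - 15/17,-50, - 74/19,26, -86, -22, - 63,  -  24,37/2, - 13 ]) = [ - 86, - 76, - 63, - 50, - 49, - 24, - 22, - 13, - 74/19, - 15/17,18,37/2 , 26,58,61.34,75.38,81,99.33 ] 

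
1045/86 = 12 + 13/86 = 12.15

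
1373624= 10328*133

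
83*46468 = 3856844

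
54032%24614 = 4804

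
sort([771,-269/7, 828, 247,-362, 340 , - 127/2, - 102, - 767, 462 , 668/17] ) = [ - 767, - 362,  -  102, - 127/2 , - 269/7, 668/17,247, 340, 462,771,828]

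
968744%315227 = 23063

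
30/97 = 30/97 = 0.31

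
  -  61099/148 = - 61099/148 = - 412.83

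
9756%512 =28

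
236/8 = 59/2 = 29.50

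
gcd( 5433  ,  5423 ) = 1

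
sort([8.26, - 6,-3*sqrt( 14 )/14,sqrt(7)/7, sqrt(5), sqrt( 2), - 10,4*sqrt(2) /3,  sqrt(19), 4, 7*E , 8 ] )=[- 10,  -  6, - 3 * sqrt(14) /14, sqrt( 7)/7, sqrt(2),4*sqrt(2)/3, sqrt( 5 ), 4 , sqrt( 19 ), 8, 8.26, 7*E]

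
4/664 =1/166  =  0.01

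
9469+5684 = 15153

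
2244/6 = 374  =  374.00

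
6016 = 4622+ 1394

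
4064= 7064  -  3000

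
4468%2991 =1477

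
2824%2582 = 242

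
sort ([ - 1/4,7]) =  [ - 1/4, 7]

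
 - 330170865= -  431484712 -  - 101313847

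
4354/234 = 2177/117 = 18.61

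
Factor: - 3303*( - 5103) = 16855209  =  3^8*7^1 * 367^1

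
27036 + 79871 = 106907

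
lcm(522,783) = 1566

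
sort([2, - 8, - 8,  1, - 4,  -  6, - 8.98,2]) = [ - 8.98, - 8, - 8, - 6, - 4,1,2, 2 ] 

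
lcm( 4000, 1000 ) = 4000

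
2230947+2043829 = 4274776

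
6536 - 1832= 4704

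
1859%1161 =698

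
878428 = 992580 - 114152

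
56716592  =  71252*796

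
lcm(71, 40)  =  2840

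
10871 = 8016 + 2855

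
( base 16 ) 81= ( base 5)1004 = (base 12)a9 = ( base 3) 11210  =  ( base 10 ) 129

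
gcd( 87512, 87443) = 1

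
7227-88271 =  - 81044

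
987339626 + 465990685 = 1453330311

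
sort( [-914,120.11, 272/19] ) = [ - 914 , 272/19, 120.11] 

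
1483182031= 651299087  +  831882944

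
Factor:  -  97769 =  - 7^1*13967^1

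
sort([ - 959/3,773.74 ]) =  [ - 959/3,773.74 ]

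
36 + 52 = 88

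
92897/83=92897/83 = 1119.24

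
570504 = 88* 6483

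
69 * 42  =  2898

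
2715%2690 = 25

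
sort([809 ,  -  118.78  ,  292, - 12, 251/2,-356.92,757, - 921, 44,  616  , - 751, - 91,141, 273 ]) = [ - 921 , - 751,-356.92, -118.78, - 91, - 12, 44,  251/2,  141, 273, 292,616,  757 , 809 ] 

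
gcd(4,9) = 1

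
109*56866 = 6198394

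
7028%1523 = 936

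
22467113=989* 22717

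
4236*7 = 29652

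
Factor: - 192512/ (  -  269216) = 2^7*179^( - 1) = 128/179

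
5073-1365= 3708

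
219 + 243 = 462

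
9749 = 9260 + 489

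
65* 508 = 33020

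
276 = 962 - 686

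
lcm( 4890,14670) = 14670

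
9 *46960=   422640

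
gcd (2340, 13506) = 6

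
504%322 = 182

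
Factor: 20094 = 2^1*3^1*17^1*197^1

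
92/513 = 92/513 = 0.18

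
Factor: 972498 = 2^1*3^1*109^1 * 1487^1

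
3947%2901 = 1046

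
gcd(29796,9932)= 9932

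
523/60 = 8 + 43/60 = 8.72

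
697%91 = 60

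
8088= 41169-33081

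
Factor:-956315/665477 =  - 5^1* 31^ (-1 )*193^1 * 991^1*21467^ (-1 )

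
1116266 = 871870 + 244396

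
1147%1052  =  95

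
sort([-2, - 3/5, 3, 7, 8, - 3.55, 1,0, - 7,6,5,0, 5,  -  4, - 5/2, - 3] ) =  [ - 7, - 4, - 3.55, - 3, - 5/2, - 2, - 3/5, 0,0, 1,3, 5,5, 6,7,8] 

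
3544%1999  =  1545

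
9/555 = 3/185 = 0.02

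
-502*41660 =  - 20913320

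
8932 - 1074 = 7858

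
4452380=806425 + 3645955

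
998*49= 48902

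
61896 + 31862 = 93758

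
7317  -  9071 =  - 1754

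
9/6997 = 9/6997 = 0.00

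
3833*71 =272143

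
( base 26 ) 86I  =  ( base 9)7582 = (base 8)12716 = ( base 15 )19C2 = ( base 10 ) 5582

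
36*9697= 349092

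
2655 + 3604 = 6259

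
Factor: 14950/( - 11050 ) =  - 17^( - 1 )*23^1 = - 23/17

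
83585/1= 83585 = 83585.00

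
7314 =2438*3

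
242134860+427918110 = 670052970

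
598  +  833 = 1431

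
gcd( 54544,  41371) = 1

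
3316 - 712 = 2604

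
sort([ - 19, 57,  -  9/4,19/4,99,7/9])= [ - 19,-9/4,7/9, 19/4,57,99]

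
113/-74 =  - 113/74 = - 1.53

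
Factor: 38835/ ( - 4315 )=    - 3^2 = - 9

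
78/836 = 39/418 = 0.09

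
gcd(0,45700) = 45700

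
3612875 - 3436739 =176136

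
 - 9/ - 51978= 3/17326 = 0.00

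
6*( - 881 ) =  - 5286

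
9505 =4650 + 4855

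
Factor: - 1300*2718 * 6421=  - 22687961400  =  - 2^3*3^2*5^2*13^1*151^1*6421^1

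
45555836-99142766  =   - 53586930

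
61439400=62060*990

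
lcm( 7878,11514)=149682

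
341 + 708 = 1049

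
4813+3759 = 8572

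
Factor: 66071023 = 66071023^1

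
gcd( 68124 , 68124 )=68124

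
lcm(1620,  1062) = 95580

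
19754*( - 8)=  - 158032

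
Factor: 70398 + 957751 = 1028149^1 = 1028149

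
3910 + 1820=5730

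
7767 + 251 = 8018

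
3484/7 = 497  +  5/7 = 497.71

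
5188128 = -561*(  -  9248 ) 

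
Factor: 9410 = 2^1*5^1 * 941^1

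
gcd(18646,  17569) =1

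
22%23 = 22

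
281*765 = 214965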